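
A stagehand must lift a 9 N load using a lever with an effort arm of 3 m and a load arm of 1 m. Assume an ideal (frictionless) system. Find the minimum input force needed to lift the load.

3 N

Lever MA = effort arm / load arm = 3/1 = 3.
Effort = load / MA = 9 / 3 = 3 N.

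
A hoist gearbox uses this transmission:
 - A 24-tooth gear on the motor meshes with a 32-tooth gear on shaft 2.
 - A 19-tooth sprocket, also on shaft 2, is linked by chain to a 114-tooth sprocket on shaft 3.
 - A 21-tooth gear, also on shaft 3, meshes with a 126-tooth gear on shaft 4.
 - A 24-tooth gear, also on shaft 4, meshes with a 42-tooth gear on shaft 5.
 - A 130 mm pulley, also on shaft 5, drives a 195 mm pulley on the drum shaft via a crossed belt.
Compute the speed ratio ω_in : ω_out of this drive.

126

Each stage contributes driven/driver: gear mesh 32/24 = 1.3333, chain 114/19 = 6, gear mesh 126/21 = 6, gear mesh 42/24 = 1.75, belt 195/130 = 1.5.
Overall: 1.3333 × 6 × 6 × 1.75 × 1.5 = 126.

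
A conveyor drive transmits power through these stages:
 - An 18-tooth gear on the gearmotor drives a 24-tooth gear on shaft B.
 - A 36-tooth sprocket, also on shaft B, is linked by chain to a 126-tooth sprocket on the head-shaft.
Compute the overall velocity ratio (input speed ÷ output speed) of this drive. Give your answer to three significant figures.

4.67

Each stage contributes driven/driver: gear mesh 24/18 = 1.3333, chain 126/36 = 3.5.
Overall: 1.3333 × 3.5 = 4.6667.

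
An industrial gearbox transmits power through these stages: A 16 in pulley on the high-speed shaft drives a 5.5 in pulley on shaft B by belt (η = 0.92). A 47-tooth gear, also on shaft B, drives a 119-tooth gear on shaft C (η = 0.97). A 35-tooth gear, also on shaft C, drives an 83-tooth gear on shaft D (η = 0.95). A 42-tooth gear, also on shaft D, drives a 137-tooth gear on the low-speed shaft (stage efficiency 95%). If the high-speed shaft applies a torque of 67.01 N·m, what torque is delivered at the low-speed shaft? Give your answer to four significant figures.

363.3 N·m

Belt: ratio = 5.5/16 = 0.34375; torque at shaft B = 67.01 × 0.34375 × 0.92 = 21.192 N·m.
Gear mesh: ratio = 119/47 = 2.5319; torque at shaft C = 21.192 × 2.5319 × 0.97 = 52.046 N·m.
Gear mesh: ratio = 83/35 = 2.3714; torque at shaft D = 52.046 × 2.3714 × 0.95 = 117.25 N·m.
Gear mesh: ratio = 137/42 = 3.2619; torque at the low-speed shaft = 117.25 × 3.2619 × 0.95 = 363.35 N·m.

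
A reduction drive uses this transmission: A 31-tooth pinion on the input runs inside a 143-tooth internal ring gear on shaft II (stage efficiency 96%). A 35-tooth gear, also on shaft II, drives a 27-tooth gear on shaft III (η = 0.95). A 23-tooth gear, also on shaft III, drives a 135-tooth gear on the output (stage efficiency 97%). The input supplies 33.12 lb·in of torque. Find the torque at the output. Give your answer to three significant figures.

After the internal gear (143/31): 33.12 × 4.6129 × 0.96 = 146.67 lb·in
After the gear mesh (27/35): 146.67 × 0.77143 × 0.95 = 107.49 lb·in
After the gear mesh (135/23): 107.49 × 5.8696 × 0.97 = 611.97 lb·in

612 lb·in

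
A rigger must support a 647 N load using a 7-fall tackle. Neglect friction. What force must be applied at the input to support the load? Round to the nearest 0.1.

Block-and-tackle MA = number of supporting rope parts = 7.
Effort = load / MA = 647 / 7 = 92.429 N.

92.4 N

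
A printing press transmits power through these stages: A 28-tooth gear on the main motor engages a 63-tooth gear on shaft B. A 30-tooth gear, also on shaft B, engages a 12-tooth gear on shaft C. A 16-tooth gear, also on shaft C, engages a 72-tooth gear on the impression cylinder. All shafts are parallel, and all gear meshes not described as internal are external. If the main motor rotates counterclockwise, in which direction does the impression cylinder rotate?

the main motor → shaft B: external mesh, 1 reversal → CW.
shaft B → shaft C: external mesh, 1 reversal → CCW.
shaft C → the impression cylinder: external mesh, 1 reversal → CW.
3 reversals in total — an odd number — so the impression cylinder turns opposite to the main motor.

clockwise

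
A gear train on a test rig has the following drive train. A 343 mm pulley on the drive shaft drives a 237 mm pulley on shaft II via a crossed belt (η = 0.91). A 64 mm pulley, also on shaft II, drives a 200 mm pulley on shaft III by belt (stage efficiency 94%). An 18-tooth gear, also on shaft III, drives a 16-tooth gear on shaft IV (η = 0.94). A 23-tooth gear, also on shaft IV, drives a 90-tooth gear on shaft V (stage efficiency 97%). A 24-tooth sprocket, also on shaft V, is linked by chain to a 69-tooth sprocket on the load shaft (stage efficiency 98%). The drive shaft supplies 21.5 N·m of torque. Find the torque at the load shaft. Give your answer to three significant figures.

355 N·m

After the belt (237/343): 21.5 × 0.69096 × 0.91 = 13.519 N·m
After the belt (200/64): 13.519 × 3.125 × 0.94 = 39.711 N·m
After the gear mesh (16/18): 39.711 × 0.88889 × 0.94 = 33.181 N·m
After the gear mesh (90/23): 33.181 × 3.913 × 0.97 = 125.94 N·m
After the chain (69/24): 125.94 × 2.875 × 0.98 = 354.84 N·m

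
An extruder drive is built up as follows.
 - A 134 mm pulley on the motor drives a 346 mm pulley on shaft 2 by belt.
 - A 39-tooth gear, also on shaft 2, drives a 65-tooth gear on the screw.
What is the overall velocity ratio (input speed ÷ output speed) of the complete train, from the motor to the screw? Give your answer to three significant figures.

4.30

Each stage contributes driven/driver: belt 346/134 = 2.5821, gear mesh 65/39 = 1.6667.
Overall: 2.5821 × 1.6667 = 4.3035.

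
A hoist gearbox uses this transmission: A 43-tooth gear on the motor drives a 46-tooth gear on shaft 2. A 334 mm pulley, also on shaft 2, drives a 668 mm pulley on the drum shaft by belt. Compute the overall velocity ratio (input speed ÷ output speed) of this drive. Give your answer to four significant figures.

Each stage contributes driven/driver: gear mesh 46/43 = 1.0698, belt 668/334 = 2.
Overall: 1.0698 × 2 = 2.1395.

2.140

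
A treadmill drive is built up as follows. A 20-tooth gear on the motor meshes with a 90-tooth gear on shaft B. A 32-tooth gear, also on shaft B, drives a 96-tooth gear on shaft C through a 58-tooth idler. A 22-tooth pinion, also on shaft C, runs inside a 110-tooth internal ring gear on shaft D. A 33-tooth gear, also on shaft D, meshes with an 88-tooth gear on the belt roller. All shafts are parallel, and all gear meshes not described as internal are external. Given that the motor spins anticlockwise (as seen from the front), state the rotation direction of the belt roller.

anticlockwise

the motor → shaft B: external mesh, 1 reversal → CW.
shaft B → shaft C: driver → idler → driven is 2 external meshes, 2 reversals → CW.
shaft C → shaft D: internal mesh, same direction → CW.
shaft D → the belt roller: external mesh, 1 reversal → CCW.
4 reversals in total — an even number — so the belt roller turns the same way as the motor.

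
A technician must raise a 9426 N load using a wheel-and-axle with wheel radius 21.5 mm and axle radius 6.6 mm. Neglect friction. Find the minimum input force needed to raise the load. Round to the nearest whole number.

Wheel-and-axle MA = R/r = 21.5/6.6 = 3.2576.
Effort = load / MA = 9426 / 3.2576 = 2893.6 N.

2894 N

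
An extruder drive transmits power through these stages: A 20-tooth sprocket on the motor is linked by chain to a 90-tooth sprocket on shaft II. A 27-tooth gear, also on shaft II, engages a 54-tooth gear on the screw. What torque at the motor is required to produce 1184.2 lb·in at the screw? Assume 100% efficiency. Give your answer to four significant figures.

131.6 lb·in

Overall ratio R = 4.5 × 2 = 9.
Input torque = output torque / R = 1184.2 / 9 = 131.58 lb·in.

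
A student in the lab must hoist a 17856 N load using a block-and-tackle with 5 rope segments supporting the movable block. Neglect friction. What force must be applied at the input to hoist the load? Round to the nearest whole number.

Block-and-tackle MA = number of supporting rope parts = 5.
Effort = load / MA = 17856 / 5 = 3571.2 N.

3571 N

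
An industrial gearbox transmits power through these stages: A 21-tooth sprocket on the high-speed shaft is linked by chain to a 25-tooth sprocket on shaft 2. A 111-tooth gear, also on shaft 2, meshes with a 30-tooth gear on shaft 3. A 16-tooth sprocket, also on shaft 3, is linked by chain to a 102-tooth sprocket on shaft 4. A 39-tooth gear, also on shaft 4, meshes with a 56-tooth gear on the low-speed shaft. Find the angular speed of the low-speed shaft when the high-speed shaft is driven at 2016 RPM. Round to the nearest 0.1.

684.5 RPM

Chain: ratio = 25/21 = 1.1905, so shaft 2 turns at 2016 / 1.1905 = 1693.4 RPM.
Gear mesh: ratio = 30/111 = 0.27027, so shaft 3 turns at 1693.4 / 0.27027 = 6265.7 RPM.
Chain: ratio = 102/16 = 6.375, so shaft 4 turns at 6265.7 / 6.375 = 982.86 RPM.
Gear mesh: ratio = 56/39 = 1.4359, so the low-speed shaft turns at 982.86 / 1.4359 = 684.49 RPM.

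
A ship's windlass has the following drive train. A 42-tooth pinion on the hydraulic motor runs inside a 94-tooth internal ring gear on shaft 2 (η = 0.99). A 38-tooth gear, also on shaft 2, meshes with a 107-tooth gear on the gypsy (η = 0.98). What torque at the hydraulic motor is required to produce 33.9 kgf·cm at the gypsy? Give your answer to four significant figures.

5.544 kgf·cm

Overall ratio R = 2.2381 × 2.8158 = 6.302; overall efficiency η = 0.99 × 0.98 = 0.9702.
Input torque = output torque / (R × η) = 33.9 / (6.302 × 0.9702) = 5.5445 kgf·cm.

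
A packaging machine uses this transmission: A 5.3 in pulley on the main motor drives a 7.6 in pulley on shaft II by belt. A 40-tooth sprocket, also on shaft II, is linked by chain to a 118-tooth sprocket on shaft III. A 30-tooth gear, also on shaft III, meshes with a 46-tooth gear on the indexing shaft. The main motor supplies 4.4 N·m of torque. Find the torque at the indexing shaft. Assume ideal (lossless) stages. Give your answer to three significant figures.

After the belt (7.6/5.3): 4.4 × 1.434 = 6.3094 N·m
After the chain (118/40): 6.3094 × 2.95 = 18.613 N·m
After the gear mesh (46/30): 18.613 × 1.5333 = 28.54 N·m

28.5 N·m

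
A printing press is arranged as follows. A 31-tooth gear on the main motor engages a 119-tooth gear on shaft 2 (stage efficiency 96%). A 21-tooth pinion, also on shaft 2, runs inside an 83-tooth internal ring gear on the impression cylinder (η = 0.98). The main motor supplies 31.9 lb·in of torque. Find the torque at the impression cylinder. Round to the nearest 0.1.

455.3 lb·in

gear mesh 119/31 = 3.8387 → τ = 31.9·3.8387·0.96 = 117.56 lb·in
internal gear 83/21 = 3.9524 → τ = 117.56·3.9524·0.98 = 455.34 lb·in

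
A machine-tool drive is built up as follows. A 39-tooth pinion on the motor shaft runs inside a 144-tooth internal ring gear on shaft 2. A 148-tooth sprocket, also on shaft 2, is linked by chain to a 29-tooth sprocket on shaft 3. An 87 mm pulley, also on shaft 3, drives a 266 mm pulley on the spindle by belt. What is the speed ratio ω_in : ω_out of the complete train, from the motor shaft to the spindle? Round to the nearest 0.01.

Each stage contributes driven/driver: internal gear 144/39 = 3.6923, chain 29/148 = 0.19595, belt 266/87 = 3.0575.
Overall: 3.6923 × 0.19595 × 3.0575 = 2.2121.

2.21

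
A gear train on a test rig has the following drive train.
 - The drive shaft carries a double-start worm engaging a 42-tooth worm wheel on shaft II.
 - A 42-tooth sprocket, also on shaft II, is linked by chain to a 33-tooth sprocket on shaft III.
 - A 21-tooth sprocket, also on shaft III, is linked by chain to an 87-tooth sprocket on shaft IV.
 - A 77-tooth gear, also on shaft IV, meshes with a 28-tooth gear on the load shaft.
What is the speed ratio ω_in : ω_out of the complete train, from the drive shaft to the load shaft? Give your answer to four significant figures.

24.86

Each stage contributes driven/driver: worm 42/2 = 21, chain 33/42 = 0.78571, chain 87/21 = 4.1429, gear mesh 28/77 = 0.36364.
Overall: 21 × 0.78571 × 4.1429 × 0.36364 = 24.857.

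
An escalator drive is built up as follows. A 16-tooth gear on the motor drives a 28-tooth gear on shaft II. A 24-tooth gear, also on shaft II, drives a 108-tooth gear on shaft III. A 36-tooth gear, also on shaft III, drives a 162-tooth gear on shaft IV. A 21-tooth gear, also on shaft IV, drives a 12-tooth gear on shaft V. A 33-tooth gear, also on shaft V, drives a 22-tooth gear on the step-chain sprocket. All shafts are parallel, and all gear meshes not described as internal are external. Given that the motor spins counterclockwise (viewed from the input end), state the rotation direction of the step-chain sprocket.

the motor → shaft II: external mesh, 1 reversal → CW.
shaft II → shaft III: external mesh, 1 reversal → CCW.
shaft III → shaft IV: external mesh, 1 reversal → CW.
shaft IV → shaft V: external mesh, 1 reversal → CCW.
shaft V → the step-chain sprocket: external mesh, 1 reversal → CW.
5 reversals in total — an odd number — so the step-chain sprocket turns opposite to the motor.

clockwise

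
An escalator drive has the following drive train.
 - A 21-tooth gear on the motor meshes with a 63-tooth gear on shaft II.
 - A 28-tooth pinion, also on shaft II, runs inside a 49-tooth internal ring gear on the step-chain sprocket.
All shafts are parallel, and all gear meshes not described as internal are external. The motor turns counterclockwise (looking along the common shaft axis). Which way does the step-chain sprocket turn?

clockwise

the motor → shaft II: external mesh, 1 reversal → CW.
shaft II → the step-chain sprocket: internal mesh, same direction → CW.
1 reversal in total — an odd number — so the step-chain sprocket turns opposite to the motor.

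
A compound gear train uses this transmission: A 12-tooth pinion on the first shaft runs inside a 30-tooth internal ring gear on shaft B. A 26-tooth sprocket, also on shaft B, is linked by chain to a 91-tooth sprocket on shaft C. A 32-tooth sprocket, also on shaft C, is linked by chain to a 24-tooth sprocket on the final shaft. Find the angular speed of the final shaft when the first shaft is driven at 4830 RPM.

736 RPM

Internal gear: ratio = 30/12 = 2.5, so shaft B turns at 4830 / 2.5 = 1932 RPM.
Chain: ratio = 91/26 = 3.5, so shaft C turns at 1932 / 3.5 = 552 RPM.
Chain: ratio = 24/32 = 0.75, so the final shaft turns at 552 / 0.75 = 736 RPM.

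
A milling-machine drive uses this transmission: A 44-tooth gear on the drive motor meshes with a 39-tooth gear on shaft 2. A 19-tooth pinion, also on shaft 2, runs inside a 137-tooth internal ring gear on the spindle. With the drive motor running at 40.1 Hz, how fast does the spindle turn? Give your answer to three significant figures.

6.27 Hz

the drive motor → shaft 2 (gear mesh, 39/44): 40.1 ÷ 0.88636 = 45.241 Hz
shaft 2 → the spindle (internal gear, 137/19): 45.241 ÷ 7.2105 = 6.2743 Hz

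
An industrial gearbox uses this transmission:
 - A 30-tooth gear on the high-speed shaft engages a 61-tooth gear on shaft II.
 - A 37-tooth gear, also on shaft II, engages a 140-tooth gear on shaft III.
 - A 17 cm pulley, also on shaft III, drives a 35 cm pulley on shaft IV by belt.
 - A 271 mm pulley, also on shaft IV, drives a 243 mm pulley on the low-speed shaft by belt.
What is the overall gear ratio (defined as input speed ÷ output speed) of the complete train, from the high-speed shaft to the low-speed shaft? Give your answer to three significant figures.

14.2

Each stage contributes driven/driver: gear mesh 61/30 = 2.0333, gear mesh 140/37 = 3.7838, belt 35/17 = 2.0588, belt 243/271 = 0.89668.
Overall: 2.0333 × 3.7838 × 2.0588 × 0.89668 = 14.203.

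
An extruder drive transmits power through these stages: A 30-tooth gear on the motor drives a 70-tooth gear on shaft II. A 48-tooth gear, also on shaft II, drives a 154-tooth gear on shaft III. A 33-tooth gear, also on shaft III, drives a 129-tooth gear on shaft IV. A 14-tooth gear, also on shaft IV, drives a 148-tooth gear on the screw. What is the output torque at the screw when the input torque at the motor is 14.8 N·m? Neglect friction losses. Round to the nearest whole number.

Gear mesh: ratio = 70/30 = 2.3333; torque at shaft II = 14.8 × 2.3333 = 34.533 N·m.
Gear mesh: ratio = 154/48 = 3.2083; torque at shaft III = 34.533 × 3.2083 = 110.79 N·m.
Gear mesh: ratio = 129/33 = 3.9091; torque at shaft IV = 110.79 × 3.9091 = 433.11 N·m.
Gear mesh: ratio = 148/14 = 10.571; torque at the screw = 433.11 × 10.571 = 4578.5 N·m.

4579 N·m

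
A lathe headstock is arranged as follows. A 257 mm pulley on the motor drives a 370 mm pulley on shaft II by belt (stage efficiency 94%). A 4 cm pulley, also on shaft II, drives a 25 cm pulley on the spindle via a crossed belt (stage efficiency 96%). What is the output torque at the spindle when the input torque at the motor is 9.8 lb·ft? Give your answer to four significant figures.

belt 370/257 = 1.4397 → τ = 9.8·1.4397·0.94 = 13.262 lb·ft
belt 25/4 = 6.25 → τ = 13.262·6.25·0.96 = 79.574 lb·ft

79.57 lb·ft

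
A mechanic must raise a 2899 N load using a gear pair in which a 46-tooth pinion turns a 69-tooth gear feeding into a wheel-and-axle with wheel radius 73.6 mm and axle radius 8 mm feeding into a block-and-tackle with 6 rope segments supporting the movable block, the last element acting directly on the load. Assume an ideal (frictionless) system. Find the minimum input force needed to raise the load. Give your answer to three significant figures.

35.0 N

Gear pair MA = 69/46 = 1.5.
Wheel-and-axle MA = R/r = 73.6/8 = 9.2.
Block-and-tackle MA = number of supporting rope parts = 6.
Combined ideal MA = 1.5 × 9.2 × 6 = 82.8.
Effort = load / MA = 2899 / 82.8 = 35.012 N.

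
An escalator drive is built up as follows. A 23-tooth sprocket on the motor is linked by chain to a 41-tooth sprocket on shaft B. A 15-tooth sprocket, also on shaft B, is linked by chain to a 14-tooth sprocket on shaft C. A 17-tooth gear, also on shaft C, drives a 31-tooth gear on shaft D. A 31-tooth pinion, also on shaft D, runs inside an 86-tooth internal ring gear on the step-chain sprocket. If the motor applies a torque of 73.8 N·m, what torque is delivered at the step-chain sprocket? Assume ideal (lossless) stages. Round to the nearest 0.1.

621.2 N·m

After the chain (41/23): 73.8 × 1.7826 = 131.56 N·m
After the chain (14/15): 131.56 × 0.93333 = 122.79 N·m
After the gear mesh (31/17): 122.79 × 1.8235 = 223.9 N·m
After the internal gear (86/31): 223.9 × 2.7742 = 621.15 N·m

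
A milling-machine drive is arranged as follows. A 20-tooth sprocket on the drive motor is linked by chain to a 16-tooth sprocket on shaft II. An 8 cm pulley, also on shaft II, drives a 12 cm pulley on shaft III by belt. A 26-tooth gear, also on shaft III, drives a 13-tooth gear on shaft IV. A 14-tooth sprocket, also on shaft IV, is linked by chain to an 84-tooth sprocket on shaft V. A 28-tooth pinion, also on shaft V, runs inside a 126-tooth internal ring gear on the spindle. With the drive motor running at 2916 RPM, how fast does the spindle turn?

the drive motor → shaft II (chain, 16/20): 2916 ÷ 0.8 = 3645 RPM
shaft II → shaft III (belt, 12/8): 3645 ÷ 1.5 = 2430 RPM
shaft III → shaft IV (gear mesh, 13/26): 2430 ÷ 0.5 = 4860 RPM
shaft IV → shaft V (chain, 84/14): 4860 ÷ 6 = 810 RPM
shaft V → the spindle (internal gear, 126/28): 810 ÷ 4.5 = 180 RPM

180 RPM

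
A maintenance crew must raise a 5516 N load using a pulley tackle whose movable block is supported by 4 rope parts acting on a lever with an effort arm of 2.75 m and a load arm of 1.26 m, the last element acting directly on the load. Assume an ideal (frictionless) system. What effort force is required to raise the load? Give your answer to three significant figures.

632 N

Block-and-tackle MA = number of supporting rope parts = 4.
Lever MA = effort arm / load arm = 2.75/1.26 = 2.1825.
Combined ideal MA = 4 × 2.1825 = 8.7302.
Effort = load / MA = 5516 / 8.7302 = 631.83 N.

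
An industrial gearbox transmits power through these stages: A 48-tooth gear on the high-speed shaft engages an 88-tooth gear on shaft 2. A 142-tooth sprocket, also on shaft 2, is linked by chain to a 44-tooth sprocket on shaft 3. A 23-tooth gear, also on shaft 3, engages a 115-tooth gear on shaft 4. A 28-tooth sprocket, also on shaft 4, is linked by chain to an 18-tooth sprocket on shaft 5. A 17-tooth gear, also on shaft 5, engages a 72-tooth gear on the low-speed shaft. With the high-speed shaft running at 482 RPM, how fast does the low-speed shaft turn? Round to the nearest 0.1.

the high-speed shaft → shaft 2 (gear mesh, 88/48): 482 ÷ 1.8333 = 262.91 RPM
shaft 2 → shaft 3 (chain, 44/142): 262.91 ÷ 0.30986 = 848.48 RPM
shaft 3 → shaft 4 (gear mesh, 115/23): 848.48 ÷ 5 = 169.7 RPM
shaft 4 → shaft 5 (chain, 18/28): 169.7 ÷ 0.64286 = 263.97 RPM
shaft 5 → the low-speed shaft (gear mesh, 72/17): 263.97 ÷ 4.2353 = 62.327 RPM

62.3 RPM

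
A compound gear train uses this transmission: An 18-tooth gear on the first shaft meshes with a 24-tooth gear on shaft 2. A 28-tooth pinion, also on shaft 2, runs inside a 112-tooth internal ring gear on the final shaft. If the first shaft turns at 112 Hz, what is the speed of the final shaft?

21 Hz

Gear mesh: ratio = 24/18 = 1.3333, so shaft 2 turns at 112 / 1.3333 = 84 Hz.
Internal gear: ratio = 112/28 = 4, so the final shaft turns at 84 / 4 = 21 Hz.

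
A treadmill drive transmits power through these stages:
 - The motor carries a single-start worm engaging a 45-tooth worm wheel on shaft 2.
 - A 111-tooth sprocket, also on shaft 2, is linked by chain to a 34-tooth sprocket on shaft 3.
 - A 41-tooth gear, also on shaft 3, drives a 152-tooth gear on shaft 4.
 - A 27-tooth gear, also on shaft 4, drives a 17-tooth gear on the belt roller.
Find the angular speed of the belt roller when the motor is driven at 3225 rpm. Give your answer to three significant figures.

100 rpm

the motor → shaft 2 (worm, 45/1): 3225 ÷ 45 = 71.667 rpm
shaft 2 → shaft 3 (chain, 34/111): 71.667 ÷ 0.30631 = 233.97 rpm
shaft 3 → shaft 4 (gear mesh, 152/41): 233.97 ÷ 3.7073 = 63.11 rpm
shaft 4 → the belt roller (gear mesh, 17/27): 63.11 ÷ 0.62963 = 100.23 rpm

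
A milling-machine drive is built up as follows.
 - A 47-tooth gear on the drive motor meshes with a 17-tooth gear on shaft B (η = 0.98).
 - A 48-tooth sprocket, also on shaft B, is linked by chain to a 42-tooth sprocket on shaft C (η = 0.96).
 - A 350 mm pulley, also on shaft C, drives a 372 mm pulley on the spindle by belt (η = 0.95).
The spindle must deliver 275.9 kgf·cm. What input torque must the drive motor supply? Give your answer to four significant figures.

Overall ratio R = 0.3617 × 0.875 × 1.0629 = 0.33638; overall efficiency η = 0.98 × 0.96 × 0.95 = 0.8938.
Input torque = output torque / (R × η) = 275.9 / (0.33638 × 0.8938) = 917.69 kgf·cm.

917.7 kgf·cm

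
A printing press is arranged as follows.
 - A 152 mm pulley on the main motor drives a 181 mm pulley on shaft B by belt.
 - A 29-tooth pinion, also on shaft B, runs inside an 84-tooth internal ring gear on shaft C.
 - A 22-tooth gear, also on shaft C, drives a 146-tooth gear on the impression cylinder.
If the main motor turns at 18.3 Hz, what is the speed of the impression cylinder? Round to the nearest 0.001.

0.799 Hz

the main motor → shaft B (belt, 181/152): 18.3 ÷ 1.1908 = 15.368 Hz
shaft B → shaft C (internal gear, 84/29): 15.368 ÷ 2.8966 = 5.3056 Hz
shaft C → the impression cylinder (gear mesh, 146/22): 5.3056 ÷ 6.6364 = 0.79947 Hz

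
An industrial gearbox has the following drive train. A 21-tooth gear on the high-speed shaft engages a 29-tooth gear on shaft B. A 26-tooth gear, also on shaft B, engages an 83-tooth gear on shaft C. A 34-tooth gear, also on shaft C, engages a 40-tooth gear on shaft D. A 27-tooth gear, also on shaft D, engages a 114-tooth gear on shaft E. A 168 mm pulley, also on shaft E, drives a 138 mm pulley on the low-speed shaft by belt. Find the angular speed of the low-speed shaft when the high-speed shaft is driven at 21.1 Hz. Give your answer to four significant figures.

1.173 Hz

Gear mesh: ratio = 29/21 = 1.381, so shaft B turns at 21.1 / 1.381 = 15.279 Hz.
Gear mesh: ratio = 83/26 = 3.1923, so shaft C turns at 15.279 / 3.1923 = 4.7863 Hz.
Gear mesh: ratio = 40/34 = 1.1765, so shaft D turns at 4.7863 / 1.1765 = 4.0683 Hz.
Gear mesh: ratio = 114/27 = 4.2222, so shaft E turns at 4.0683 / 4.2222 = 0.96356 Hz.
Belt: ratio = 138/168 = 0.82143, so the low-speed shaft turns at 0.96356 / 0.82143 = 1.173 Hz.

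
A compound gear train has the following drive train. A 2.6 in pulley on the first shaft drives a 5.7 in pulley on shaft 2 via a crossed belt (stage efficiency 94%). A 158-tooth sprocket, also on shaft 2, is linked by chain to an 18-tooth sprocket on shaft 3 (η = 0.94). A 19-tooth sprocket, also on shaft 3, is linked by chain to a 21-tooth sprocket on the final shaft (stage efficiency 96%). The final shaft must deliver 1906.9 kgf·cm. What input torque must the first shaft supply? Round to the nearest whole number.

Overall ratio R = 2.1923 × 0.11392 × 1.1053 = 0.27605; overall efficiency η = 0.94 × 0.94 × 0.96 = 0.8483.
Input torque = output torque / (R × η) = 1906.9 / (0.27605 × 0.8483) = 8143.6 kgf·cm.

8144 kgf·cm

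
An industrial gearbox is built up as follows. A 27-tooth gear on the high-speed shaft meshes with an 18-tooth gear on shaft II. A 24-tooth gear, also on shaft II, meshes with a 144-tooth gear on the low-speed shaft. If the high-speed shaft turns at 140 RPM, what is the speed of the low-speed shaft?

Gear mesh: ratio = 18/27 = 0.66667, so shaft II turns at 140 / 0.66667 = 210 RPM.
Gear mesh: ratio = 144/24 = 6, so the low-speed shaft turns at 210 / 6 = 35 RPM.

35 RPM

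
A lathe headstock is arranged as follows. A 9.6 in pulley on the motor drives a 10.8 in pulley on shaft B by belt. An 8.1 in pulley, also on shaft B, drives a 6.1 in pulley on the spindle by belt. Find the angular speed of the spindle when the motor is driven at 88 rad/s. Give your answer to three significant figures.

104 rad/s

belt 10.8/9.6 = 1.125 → 88/1.125 = 78.222 rad/s
belt 6.1/8.1 = 0.75309 → 78.222/0.75309 = 103.87 rad/s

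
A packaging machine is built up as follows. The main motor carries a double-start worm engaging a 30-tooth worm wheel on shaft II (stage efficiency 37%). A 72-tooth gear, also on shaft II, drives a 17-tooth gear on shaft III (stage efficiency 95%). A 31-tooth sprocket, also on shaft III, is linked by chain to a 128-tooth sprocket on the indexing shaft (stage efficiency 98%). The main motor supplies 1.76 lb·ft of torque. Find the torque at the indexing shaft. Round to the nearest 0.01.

After the worm (30/2): 1.76 × 15 × 0.37 = 9.768 lb·ft
After the gear mesh (17/72): 9.768 × 0.23611 × 0.95 = 2.191 lb·ft
After the chain (128/31): 2.191 × 4.129 × 0.98 = 8.8658 lb·ft

8.87 lb·ft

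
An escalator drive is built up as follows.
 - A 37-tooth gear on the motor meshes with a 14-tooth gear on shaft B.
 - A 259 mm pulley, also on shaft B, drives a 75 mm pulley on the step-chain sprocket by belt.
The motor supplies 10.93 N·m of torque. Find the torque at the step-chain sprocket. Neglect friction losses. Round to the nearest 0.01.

gear mesh 14/37 = 0.37838 → τ = 10.93·0.37838 = 4.1357 N·m
belt 75/259 = 0.28958 → τ = 4.1357·0.28958 = 1.1976 N·m

1.20 N·m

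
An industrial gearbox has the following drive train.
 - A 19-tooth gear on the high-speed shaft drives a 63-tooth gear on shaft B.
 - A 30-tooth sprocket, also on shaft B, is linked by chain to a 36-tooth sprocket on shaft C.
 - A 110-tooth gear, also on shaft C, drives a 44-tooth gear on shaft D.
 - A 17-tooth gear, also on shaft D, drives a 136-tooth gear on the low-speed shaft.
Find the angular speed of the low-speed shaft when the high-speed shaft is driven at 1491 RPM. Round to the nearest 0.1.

117.1 RPM

the high-speed shaft → shaft B (gear mesh, 63/19): 1491 ÷ 3.3158 = 449.67 RPM
shaft B → shaft C (chain, 36/30): 449.67 ÷ 1.2 = 374.72 RPM
shaft C → shaft D (gear mesh, 44/110): 374.72 ÷ 0.4 = 936.81 RPM
shaft D → the low-speed shaft (gear mesh, 136/17): 936.81 ÷ 8 = 117.1 RPM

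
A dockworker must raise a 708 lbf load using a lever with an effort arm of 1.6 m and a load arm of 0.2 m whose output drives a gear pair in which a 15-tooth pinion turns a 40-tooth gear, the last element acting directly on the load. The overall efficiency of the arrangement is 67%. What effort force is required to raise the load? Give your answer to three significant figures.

49.5 lbf

Lever MA = effort arm / load arm = 1.6/0.2 = 8.
Gear pair MA = 40/15 = 2.6667.
Combined ideal MA = 8 × 2.6667 = 21.333.
Actual MA = 21.333 × 0.67 = 14.293.
Effort = load / actual MA = 708 / 14.293 = 49.534 lbf.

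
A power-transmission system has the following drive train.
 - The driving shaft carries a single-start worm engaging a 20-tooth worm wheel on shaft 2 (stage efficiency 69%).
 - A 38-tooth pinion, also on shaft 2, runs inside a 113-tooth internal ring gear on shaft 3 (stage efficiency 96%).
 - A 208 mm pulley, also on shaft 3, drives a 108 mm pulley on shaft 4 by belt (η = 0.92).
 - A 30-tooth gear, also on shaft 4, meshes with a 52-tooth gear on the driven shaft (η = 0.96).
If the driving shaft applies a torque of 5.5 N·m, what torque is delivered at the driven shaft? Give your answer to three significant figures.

172 N·m

After the worm (20/1): 5.5 × 20 × 0.69 = 75.9 N·m
After the internal gear (113/38): 75.9 × 2.9737 × 0.96 = 216.67 N·m
After the belt (108/208): 216.67 × 0.51923 × 0.92 = 103.5 N·m
After the gear mesh (52/30): 103.5 × 1.7333 × 0.96 = 172.23 N·m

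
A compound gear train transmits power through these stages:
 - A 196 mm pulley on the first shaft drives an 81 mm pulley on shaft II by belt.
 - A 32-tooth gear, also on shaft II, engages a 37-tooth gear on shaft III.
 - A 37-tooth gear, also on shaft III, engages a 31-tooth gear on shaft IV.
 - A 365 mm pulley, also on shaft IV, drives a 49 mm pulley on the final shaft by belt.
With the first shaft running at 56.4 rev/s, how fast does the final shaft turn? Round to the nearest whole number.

Belt: ratio = 81/196 = 0.41327, so shaft II turns at 56.4 / 0.41327 = 136.47 rev/s.
Gear mesh: ratio = 37/32 = 1.1562, so shaft III turns at 136.47 / 1.1562 = 118.03 rev/s.
Gear mesh: ratio = 31/37 = 0.83784, so shaft IV turns at 118.03 / 0.83784 = 140.88 rev/s.
Belt: ratio = 49/365 = 0.13425, so the final shaft turns at 140.88 / 0.13425 = 1049.4 rev/s.

1049 rev/s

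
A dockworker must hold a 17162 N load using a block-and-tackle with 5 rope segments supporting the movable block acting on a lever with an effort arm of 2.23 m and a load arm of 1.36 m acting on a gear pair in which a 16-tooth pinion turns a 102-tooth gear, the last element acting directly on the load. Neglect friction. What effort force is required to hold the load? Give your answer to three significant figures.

328 N

Block-and-tackle MA = number of supporting rope parts = 5.
Lever MA = effort arm / load arm = 2.23/1.36 = 1.6397.
Gear pair MA = 102/16 = 6.375.
Combined ideal MA = 5 × 1.6397 × 6.375 = 52.266.
Effort = load / MA = 17162 / 52.266 = 328.36 N.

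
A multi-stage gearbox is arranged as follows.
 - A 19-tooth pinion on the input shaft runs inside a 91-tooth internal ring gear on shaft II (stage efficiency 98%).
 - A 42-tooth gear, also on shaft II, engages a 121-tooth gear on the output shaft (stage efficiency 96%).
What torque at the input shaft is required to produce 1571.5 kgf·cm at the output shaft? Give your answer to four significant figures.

Overall ratio R = 4.7895 × 2.881 = 13.798; overall efficiency η = 0.98 × 0.96 = 0.9408.
Input torque = output torque / (R × η) = 1571.5 / (13.798 × 0.9408) = 121.06 kgf·cm.

121.1 kgf·cm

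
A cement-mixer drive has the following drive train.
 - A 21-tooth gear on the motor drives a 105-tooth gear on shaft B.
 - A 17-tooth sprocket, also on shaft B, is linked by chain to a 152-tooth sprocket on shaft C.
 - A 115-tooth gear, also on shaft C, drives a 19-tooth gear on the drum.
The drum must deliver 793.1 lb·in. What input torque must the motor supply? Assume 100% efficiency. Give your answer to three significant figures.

Overall ratio R = 5 × 8.9412 × 0.16522 = 7.3862.
Input torque = output torque / R = 793.1 / 7.3862 = 107.38 lb·in.

107 lb·in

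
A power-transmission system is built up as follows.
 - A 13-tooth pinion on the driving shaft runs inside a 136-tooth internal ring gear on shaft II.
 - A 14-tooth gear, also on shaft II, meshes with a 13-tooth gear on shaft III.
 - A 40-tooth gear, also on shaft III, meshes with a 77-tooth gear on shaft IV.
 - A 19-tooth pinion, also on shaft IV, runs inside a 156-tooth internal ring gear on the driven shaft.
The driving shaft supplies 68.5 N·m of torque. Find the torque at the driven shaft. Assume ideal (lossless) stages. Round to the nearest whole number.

Internal gear: ratio = 136/13 = 10.462; torque at shaft II = 68.5 × 10.462 = 716.62 N·m.
Gear mesh: ratio = 13/14 = 0.92857; torque at shaft III = 716.62 × 0.92857 = 665.43 N·m.
Gear mesh: ratio = 77/40 = 1.925; torque at shaft IV = 665.43 × 1.925 = 1281 N·m.
Internal gear: ratio = 156/19 = 8.2105; torque at the driven shaft = 1281 × 8.2105 = 10517 N·m.

10517 N·m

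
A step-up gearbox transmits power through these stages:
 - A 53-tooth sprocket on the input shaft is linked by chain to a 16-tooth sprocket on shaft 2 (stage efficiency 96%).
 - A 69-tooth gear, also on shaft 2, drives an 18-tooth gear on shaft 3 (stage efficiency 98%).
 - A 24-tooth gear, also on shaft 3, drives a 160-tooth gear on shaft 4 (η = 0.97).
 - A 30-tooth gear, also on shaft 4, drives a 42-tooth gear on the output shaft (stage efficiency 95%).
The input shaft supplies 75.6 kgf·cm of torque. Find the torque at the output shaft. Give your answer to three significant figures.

48.2 kgf·cm

Chain: ratio = 16/53 = 0.30189; torque at shaft 2 = 75.6 × 0.30189 × 0.96 = 21.91 kgf·cm.
Gear mesh: ratio = 18/69 = 0.26087; torque at shaft 3 = 21.91 × 0.26087 × 0.98 = 5.6013 kgf·cm.
Gear mesh: ratio = 160/24 = 6.6667; torque at shaft 4 = 5.6013 × 6.6667 × 0.97 = 36.222 kgf·cm.
Gear mesh: ratio = 42/30 = 1.4; torque at the output shaft = 36.222 × 1.4 × 0.95 = 48.175 kgf·cm.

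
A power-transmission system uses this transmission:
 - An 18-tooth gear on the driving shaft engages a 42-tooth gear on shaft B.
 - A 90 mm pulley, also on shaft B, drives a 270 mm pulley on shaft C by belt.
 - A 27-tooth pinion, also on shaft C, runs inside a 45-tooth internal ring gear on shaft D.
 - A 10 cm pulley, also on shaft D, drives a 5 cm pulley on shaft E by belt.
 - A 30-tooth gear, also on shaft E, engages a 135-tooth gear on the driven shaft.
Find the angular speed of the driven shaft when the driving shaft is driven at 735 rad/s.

gear mesh 42/18 = 2.3333 → 735/2.3333 = 315 rad/s
belt 270/90 = 3 → 315/3 = 105 rad/s
internal gear 45/27 = 1.6667 → 105/1.6667 = 63 rad/s
belt 5/10 = 0.5 → 63/0.5 = 126 rad/s
gear mesh 135/30 = 4.5 → 126/4.5 = 28 rad/s

28 rad/s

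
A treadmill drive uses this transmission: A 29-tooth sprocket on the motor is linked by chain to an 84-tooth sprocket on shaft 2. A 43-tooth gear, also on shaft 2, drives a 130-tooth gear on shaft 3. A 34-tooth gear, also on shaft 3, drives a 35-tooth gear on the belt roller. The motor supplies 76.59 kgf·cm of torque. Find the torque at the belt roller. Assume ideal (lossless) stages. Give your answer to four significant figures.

chain 84/29 = 2.8966 → τ = 76.59·2.8966 = 221.85 kgf·cm
gear mesh 130/43 = 3.0233 → τ = 221.85·3.0233 = 670.7 kgf·cm
gear mesh 35/34 = 1.0294 → τ = 670.7·1.0294 = 690.43 kgf·cm

690.4 kgf·cm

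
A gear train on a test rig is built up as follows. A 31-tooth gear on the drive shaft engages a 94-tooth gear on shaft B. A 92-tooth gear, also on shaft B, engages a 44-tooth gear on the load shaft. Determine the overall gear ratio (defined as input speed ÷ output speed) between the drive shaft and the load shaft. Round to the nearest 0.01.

1.45

Each stage contributes driven/driver: gear mesh 94/31 = 3.0323, gear mesh 44/92 = 0.47826.
Overall: 3.0323 × 0.47826 = 1.4502.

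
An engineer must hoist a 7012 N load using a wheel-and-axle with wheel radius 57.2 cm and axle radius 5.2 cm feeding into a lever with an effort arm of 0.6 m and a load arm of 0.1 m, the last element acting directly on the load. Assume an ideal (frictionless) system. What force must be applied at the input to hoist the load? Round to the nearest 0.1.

Wheel-and-axle MA = R/r = 57.2/5.2 = 11.
Lever MA = effort arm / load arm = 0.6/0.1 = 6.
Combined ideal MA = 11 × 6 = 66.
Effort = load / MA = 7012 / 66 = 106.24 N.

106.2 N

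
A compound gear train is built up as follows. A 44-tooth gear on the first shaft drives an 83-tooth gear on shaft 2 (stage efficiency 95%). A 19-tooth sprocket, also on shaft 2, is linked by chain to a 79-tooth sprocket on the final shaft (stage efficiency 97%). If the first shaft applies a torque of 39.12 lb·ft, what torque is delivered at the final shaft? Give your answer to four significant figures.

gear mesh 83/44 = 1.8864 → τ = 39.12·1.8864·0.95 = 70.105 lb·ft
chain 79/19 = 4.1579 → τ = 70.105·4.1579·0.97 = 282.74 lb·ft

282.7 lb·ft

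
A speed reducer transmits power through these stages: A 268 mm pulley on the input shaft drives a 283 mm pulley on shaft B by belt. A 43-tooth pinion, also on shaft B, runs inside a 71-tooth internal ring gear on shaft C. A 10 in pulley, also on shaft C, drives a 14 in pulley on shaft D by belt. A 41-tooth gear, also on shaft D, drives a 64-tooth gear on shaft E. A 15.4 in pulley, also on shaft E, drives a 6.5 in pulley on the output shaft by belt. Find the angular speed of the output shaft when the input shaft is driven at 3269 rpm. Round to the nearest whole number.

belt 283/268 = 1.056 → 3269/1.056 = 3095.7 rpm
internal gear 71/43 = 1.6512 → 3095.7/1.6512 = 1874.9 rpm
belt 14/10 = 1.4 → 1874.9/1.4 = 1339.2 rpm
gear mesh 64/41 = 1.561 → 1339.2/1.561 = 857.92 rpm
belt 6.5/15.4 = 0.42208 → 857.92/0.42208 = 2032.6 rpm

2033 rpm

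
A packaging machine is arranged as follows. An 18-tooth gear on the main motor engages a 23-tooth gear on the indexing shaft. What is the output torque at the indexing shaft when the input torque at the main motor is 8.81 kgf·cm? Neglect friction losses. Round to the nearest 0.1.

11.3 kgf·cm

After the gear mesh (23/18): 8.81 × 1.2778 = 11.257 kgf·cm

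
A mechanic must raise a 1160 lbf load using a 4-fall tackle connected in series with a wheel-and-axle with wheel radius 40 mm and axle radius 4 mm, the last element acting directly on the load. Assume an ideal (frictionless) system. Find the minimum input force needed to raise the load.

Block-and-tackle MA = number of supporting rope parts = 4.
Wheel-and-axle MA = R/r = 40/4 = 10.
Combined ideal MA = 4 × 10 = 40.
Effort = load / MA = 1160 / 40 = 29 lbf.

29 lbf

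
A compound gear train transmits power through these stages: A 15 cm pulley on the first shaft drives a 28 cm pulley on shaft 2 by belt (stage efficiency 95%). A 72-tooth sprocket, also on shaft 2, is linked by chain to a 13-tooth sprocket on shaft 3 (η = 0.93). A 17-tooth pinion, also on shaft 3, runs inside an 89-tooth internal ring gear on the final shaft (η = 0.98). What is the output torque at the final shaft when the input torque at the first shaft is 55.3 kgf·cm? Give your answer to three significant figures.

84.5 kgf·cm

Belt: ratio = 28/15 = 1.8667; torque at shaft 2 = 55.3 × 1.8667 × 0.95 = 98.065 kgf·cm.
Chain: ratio = 13/72 = 0.18056; torque at shaft 3 = 98.065 × 0.18056 × 0.93 = 16.467 kgf·cm.
Internal gear: ratio = 89/17 = 5.2353; torque at the final shaft = 16.467 × 5.2353 × 0.98 = 84.484 kgf·cm.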